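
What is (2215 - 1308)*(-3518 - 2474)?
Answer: -5434744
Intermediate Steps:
(2215 - 1308)*(-3518 - 2474) = 907*(-5992) = -5434744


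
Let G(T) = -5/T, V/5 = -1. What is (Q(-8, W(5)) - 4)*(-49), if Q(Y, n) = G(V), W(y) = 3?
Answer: 147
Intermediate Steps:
V = -5 (V = 5*(-1) = -5)
Q(Y, n) = 1 (Q(Y, n) = -5/(-5) = -5*(-⅕) = 1)
(Q(-8, W(5)) - 4)*(-49) = (1 - 4)*(-49) = -3*(-49) = 147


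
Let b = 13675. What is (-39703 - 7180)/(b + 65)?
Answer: -46883/13740 ≈ -3.4122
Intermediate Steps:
(-39703 - 7180)/(b + 65) = (-39703 - 7180)/(13675 + 65) = -46883/13740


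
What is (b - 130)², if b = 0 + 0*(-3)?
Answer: 16900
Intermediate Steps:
b = 0 (b = 0 + 0 = 0)
(b - 130)² = (0 - 130)² = (-130)² = 16900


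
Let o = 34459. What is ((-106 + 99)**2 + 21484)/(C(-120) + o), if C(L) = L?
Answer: 21533/34339 ≈ 0.62707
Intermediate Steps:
((-106 + 99)**2 + 21484)/(C(-120) + o) = ((-106 + 99)**2 + 21484)/(-120 + 34459) = ((-7)**2 + 21484)/34339 = (49 + 21484)*(1/34339) = 21533*(1/34339) = 21533/34339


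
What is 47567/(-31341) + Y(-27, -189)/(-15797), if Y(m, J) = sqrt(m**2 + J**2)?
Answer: -47567/31341 - 135*sqrt(2)/15797 ≈ -1.5298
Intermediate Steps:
Y(m, J) = sqrt(J**2 + m**2)
47567/(-31341) + Y(-27, -189)/(-15797) = 47567/(-31341) + sqrt((-189)**2 + (-27)**2)/(-15797) = 47567*(-1/31341) + sqrt(35721 + 729)*(-1/15797) = -47567/31341 + sqrt(36450)*(-1/15797) = -47567/31341 + (135*sqrt(2))*(-1/15797) = -47567/31341 - 135*sqrt(2)/15797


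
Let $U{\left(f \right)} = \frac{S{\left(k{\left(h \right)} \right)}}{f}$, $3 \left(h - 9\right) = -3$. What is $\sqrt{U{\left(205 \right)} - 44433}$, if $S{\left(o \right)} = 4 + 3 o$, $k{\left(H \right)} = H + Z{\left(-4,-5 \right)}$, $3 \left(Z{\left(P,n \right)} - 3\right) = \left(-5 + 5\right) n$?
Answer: $\frac{2 i \sqrt{466822310}}{205} \approx 210.79 i$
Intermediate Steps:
$Z{\left(P,n \right)} = 3$ ($Z{\left(P,n \right)} = 3 + \frac{\left(-5 + 5\right) n}{3} = 3 + \frac{0 n}{3} = 3 + \frac{1}{3} \cdot 0 = 3 + 0 = 3$)
$h = 8$ ($h = 9 + \frac{1}{3} \left(-3\right) = 9 - 1 = 8$)
$k{\left(H \right)} = 3 + H$ ($k{\left(H \right)} = H + 3 = 3 + H$)
$U{\left(f \right)} = \frac{37}{f}$ ($U{\left(f \right)} = \frac{4 + 3 \left(3 + 8\right)}{f} = \frac{4 + 3 \cdot 11}{f} = \frac{4 + 33}{f} = \frac{37}{f}$)
$\sqrt{U{\left(205 \right)} - 44433} = \sqrt{\frac{37}{205} - 44433} = \sqrt{- \frac{9108728}{205}} = \frac{2 i \sqrt{466822310}}{205}$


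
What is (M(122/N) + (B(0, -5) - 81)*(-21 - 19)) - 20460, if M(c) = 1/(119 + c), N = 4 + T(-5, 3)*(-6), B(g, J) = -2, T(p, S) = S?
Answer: -13232073/772 ≈ -17140.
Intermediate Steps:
N = -14 (N = 4 + 3*(-6) = 4 - 18 = -14)
(M(122/N) + (B(0, -5) - 81)*(-21 - 19)) - 20460 = (1/(119 + 122/(-14)) + (-2 - 81)*(-21 - 19)) - 20460 = (1/(119 + 122*(-1/14)) - 83*(-40)) - 20460 = (1/(119 - 61/7) + 3320) - 20460 = (1/(772/7) + 3320) - 20460 = (7/772 + 3320) - 20460 = 2563047/772 - 20460 = -13232073/772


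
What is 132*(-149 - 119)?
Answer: -35376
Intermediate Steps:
132*(-149 - 119) = 132*(-268) = -35376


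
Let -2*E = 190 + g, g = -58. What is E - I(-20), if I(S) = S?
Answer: -46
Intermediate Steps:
E = -66 (E = -(190 - 58)/2 = -½*132 = -66)
E - I(-20) = -66 - 1*(-20) = -66 + 20 = -46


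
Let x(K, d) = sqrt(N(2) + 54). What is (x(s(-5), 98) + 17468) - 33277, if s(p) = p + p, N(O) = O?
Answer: -15809 + 2*sqrt(14) ≈ -15802.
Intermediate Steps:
s(p) = 2*p
x(K, d) = 2*sqrt(14) (x(K, d) = sqrt(2 + 54) = sqrt(56) = 2*sqrt(14))
(x(s(-5), 98) + 17468) - 33277 = (2*sqrt(14) + 17468) - 33277 = (17468 + 2*sqrt(14)) - 33277 = -15809 + 2*sqrt(14)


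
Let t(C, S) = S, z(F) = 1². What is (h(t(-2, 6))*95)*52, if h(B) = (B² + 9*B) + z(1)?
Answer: 449540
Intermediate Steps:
z(F) = 1
h(B) = 1 + B² + 9*B (h(B) = (B² + 9*B) + 1 = 1 + B² + 9*B)
(h(t(-2, 6))*95)*52 = ((1 + 6² + 9*6)*95)*52 = ((1 + 36 + 54)*95)*52 = (91*95)*52 = 8645*52 = 449540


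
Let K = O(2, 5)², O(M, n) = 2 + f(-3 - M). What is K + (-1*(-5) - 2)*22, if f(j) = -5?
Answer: 75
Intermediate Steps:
O(M, n) = -3 (O(M, n) = 2 - 5 = -3)
K = 9 (K = (-3)² = 9)
K + (-1*(-5) - 2)*22 = 9 + (-1*(-5) - 2)*22 = 9 + (5 - 2)*22 = 9 + 3*22 = 9 + 66 = 75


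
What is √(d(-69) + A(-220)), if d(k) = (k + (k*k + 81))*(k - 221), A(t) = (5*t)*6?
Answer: 9*I*√17170 ≈ 1179.3*I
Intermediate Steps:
A(t) = 30*t
d(k) = (-221 + k)*(81 + k + k²) (d(k) = (k + (k² + 81))*(-221 + k) = (k + (81 + k²))*(-221 + k) = (81 + k + k²)*(-221 + k) = (-221 + k)*(81 + k + k²))
√(d(-69) + A(-220)) = √((-17901 + (-69)³ - 220*(-69)² - 140*(-69)) + 30*(-220)) = √((-17901 - 328509 - 220*4761 + 9660) - 6600) = √((-17901 - 328509 - 1047420 + 9660) - 6600) = √(-1384170 - 6600) = √(-1390770) = 9*I*√17170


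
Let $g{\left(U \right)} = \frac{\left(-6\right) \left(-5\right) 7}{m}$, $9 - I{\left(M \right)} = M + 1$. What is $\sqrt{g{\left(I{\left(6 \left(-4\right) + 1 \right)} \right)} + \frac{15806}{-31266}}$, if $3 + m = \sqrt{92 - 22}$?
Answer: $\frac{\sqrt{638181327 - 1525279 \sqrt{70}}}{1737 \sqrt{-3 + \sqrt{70}}} \approx 6.2149$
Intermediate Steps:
$I{\left(M \right)} = 8 - M$ ($I{\left(M \right)} = 9 - \left(M + 1\right) = 9 - \left(1 + M\right) = 8 - M$)
$m = -3 + \sqrt{70}$ ($m = -3 + \sqrt{92 - 22} = -3 + \sqrt{70} \approx 5.3666$)
$g{\left(U \right)} = \frac{210}{-3 + \sqrt{70}}$ ($g{\left(U \right)} = \frac{\left(-6\right) \left(-5\right) 7}{-3 + \sqrt{70}} = \frac{30 \cdot 7}{-3 + \sqrt{70}} = \frac{210}{-3 + \sqrt{70}}$)
$\sqrt{g{\left(I{\left(6 \left(-4\right) + 1 \right)} \right)} + \frac{15806}{-31266}} = \sqrt{\left(\frac{630}{61} + \frac{210 \sqrt{70}}{61}\right) + \frac{15806}{-31266}} = \sqrt{\left(\frac{630}{61} + \frac{210 \sqrt{70}}{61}\right) + 15806 \left(- \frac{1}{31266}\right)} = \sqrt{\left(\frac{630}{61} + \frac{210 \sqrt{70}}{61}\right) - \frac{7903}{15633}} = \sqrt{\frac{9366707}{953613} + \frac{210 \sqrt{70}}{61}}$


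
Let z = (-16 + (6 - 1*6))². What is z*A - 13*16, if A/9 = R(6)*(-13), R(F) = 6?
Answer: -179920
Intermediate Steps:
A = -702 (A = 9*(6*(-13)) = 9*(-78) = -702)
z = 256 (z = (-16 + (6 - 6))² = (-16 + 0)² = (-16)² = 256)
z*A - 13*16 = 256*(-702) - 13*16 = -179712 - 208 = -179920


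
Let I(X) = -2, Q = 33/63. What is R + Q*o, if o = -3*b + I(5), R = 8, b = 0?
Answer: 146/21 ≈ 6.9524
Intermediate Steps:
Q = 11/21 (Q = 33*(1/63) = 11/21 ≈ 0.52381)
o = -2 (o = -3*0 - 2 = 0 - 2 = -2)
R + Q*o = 8 + (11/21)*(-2) = 8 - 22/21 = 146/21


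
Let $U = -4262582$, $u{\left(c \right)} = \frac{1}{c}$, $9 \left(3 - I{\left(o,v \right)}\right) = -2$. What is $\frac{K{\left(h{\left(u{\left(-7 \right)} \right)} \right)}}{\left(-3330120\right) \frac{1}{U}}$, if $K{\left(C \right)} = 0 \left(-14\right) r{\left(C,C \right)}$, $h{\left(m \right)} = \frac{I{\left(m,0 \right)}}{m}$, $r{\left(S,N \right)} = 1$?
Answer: $0$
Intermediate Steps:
$I{\left(o,v \right)} = \frac{29}{9}$ ($I{\left(o,v \right)} = 3 - - \frac{2}{9} = 3 + \frac{2}{9} = \frac{29}{9}$)
$h{\left(m \right)} = \frac{29}{9 m}$
$K{\left(C \right)} = 0$ ($K{\left(C \right)} = 0 \left(-14\right) 1 = 0 \cdot 1 = 0$)
$\frac{K{\left(h{\left(u{\left(-7 \right)} \right)} \right)}}{\left(-3330120\right) \frac{1}{U}} = \frac{0}{\left(-3330120\right) \frac{1}{-4262582}} = \frac{0}{\left(-3330120\right) \left(- \frac{1}{4262582}\right)} = \frac{0}{\frac{1665060}{2131291}} = 0 \cdot \frac{2131291}{1665060} = 0$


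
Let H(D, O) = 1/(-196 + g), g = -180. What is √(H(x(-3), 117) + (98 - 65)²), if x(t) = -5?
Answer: √38489522/188 ≈ 33.000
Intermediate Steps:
H(D, O) = -1/376 (H(D, O) = 1/(-196 - 180) = 1/(-376) = -1/376)
√(H(x(-3), 117) + (98 - 65)²) = √(-1/376 + (98 - 65)²) = √(-1/376 + 33²) = √(-1/376 + 1089) = √(409463/376) = √38489522/188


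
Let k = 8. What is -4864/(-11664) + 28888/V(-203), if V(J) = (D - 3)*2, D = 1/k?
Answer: -3662192/729 ≈ -5023.6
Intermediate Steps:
D = ⅛ (D = 1/8 = ⅛ ≈ 0.12500)
V(J) = -23/4 (V(J) = (⅛ - 3)*2 = -23/8*2 = -23/4)
-4864/(-11664) + 28888/V(-203) = -4864/(-11664) + 28888/(-23/4) = -4864*(-1/11664) + 28888*(-4/23) = 304/729 - 5024 = -3662192/729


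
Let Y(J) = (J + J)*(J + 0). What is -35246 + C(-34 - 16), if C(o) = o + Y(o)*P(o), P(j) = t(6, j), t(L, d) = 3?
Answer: -20296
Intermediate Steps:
Y(J) = 2*J² (Y(J) = (2*J)*J = 2*J²)
P(j) = 3
C(o) = o + 6*o² (C(o) = o + (2*o²)*3 = o + 6*o²)
-35246 + C(-34 - 16) = -35246 + (-34 - 16)*(1 + 6*(-34 - 16)) = -35246 - 50*(1 + 6*(-50)) = -35246 - 50*(1 - 300) = -35246 - 50*(-299) = -35246 + 14950 = -20296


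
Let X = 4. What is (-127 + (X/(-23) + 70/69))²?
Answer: 75777025/4761 ≈ 15916.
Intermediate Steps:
(-127 + (X/(-23) + 70/69))² = (-127 + (4/(-23) + 70/69))² = (-127 + (4*(-1/23) + 70*(1/69)))² = (-127 + (-4/23 + 70/69))² = (-127 + 58/69)² = (-8705/69)² = 75777025/4761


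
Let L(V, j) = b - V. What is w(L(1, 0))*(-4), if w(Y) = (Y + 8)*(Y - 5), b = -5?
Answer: 88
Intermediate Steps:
L(V, j) = -5 - V
w(Y) = (-5 + Y)*(8 + Y) (w(Y) = (8 + Y)*(-5 + Y) = (-5 + Y)*(8 + Y))
w(L(1, 0))*(-4) = (-40 + (-5 - 1*1)² + 3*(-5 - 1*1))*(-4) = (-40 + (-5 - 1)² + 3*(-5 - 1))*(-4) = (-40 + (-6)² + 3*(-6))*(-4) = (-40 + 36 - 18)*(-4) = -22*(-4) = 88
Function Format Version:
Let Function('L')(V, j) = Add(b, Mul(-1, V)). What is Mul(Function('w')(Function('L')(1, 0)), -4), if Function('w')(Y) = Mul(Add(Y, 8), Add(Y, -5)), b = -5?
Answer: 88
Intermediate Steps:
Function('L')(V, j) = Add(-5, Mul(-1, V))
Function('w')(Y) = Mul(Add(-5, Y), Add(8, Y)) (Function('w')(Y) = Mul(Add(8, Y), Add(-5, Y)) = Mul(Add(-5, Y), Add(8, Y)))
Mul(Function('w')(Function('L')(1, 0)), -4) = Mul(Add(-40, Pow(Add(-5, Mul(-1, 1)), 2), Mul(3, Add(-5, Mul(-1, 1)))), -4) = Mul(Add(-40, Pow(Add(-5, -1), 2), Mul(3, Add(-5, -1))), -4) = Mul(Add(-40, Pow(-6, 2), Mul(3, -6)), -4) = Mul(Add(-40, 36, -18), -4) = Mul(-22, -4) = 88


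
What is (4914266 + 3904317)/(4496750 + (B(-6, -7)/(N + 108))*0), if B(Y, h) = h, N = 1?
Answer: 8818583/4496750 ≈ 1.9611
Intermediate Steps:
(4914266 + 3904317)/(4496750 + (B(-6, -7)/(N + 108))*0) = (4914266 + 3904317)/(4496750 - 7/(1 + 108)*0) = 8818583/(4496750 - 7/109*0) = 8818583/(4496750 + 0) = 8818583/4496750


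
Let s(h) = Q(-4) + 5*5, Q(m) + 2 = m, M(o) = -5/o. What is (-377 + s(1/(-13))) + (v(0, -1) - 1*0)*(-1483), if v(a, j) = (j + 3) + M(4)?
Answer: -5881/4 ≈ -1470.3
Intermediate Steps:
v(a, j) = 7/4 + j (v(a, j) = (j + 3) - 5/4 = (3 + j) - 5*¼ = (3 + j) - 5/4 = 7/4 + j)
Q(m) = -2 + m
s(h) = 19 (s(h) = (-2 - 4) + 5*5 = -6 + 25 = 19)
(-377 + s(1/(-13))) + (v(0, -1) - 1*0)*(-1483) = (-377 + 19) + ((7/4 - 1) - 1*0)*(-1483) = -358 + (¾ + 0)*(-1483) = -358 + (¾)*(-1483) = -358 - 4449/4 = -5881/4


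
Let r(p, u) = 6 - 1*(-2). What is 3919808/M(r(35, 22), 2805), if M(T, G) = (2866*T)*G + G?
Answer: 3919808/64315845 ≈ 0.060946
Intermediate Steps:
r(p, u) = 8 (r(p, u) = 6 + 2 = 8)
M(T, G) = G + 2866*G*T (M(T, G) = 2866*G*T + G = G + 2866*G*T)
3919808/M(r(35, 22), 2805) = 3919808/((2805*(1 + 2866*8))) = 3919808/((2805*(1 + 22928))) = 3919808/((2805*22929)) = 3919808/64315845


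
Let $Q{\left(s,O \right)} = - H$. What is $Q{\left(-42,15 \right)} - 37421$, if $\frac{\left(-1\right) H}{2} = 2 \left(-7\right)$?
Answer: $-37449$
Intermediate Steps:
$H = 28$ ($H = - 2 \cdot 2 \left(-7\right) = \left(-2\right) \left(-14\right) = 28$)
$Q{\left(s,O \right)} = -28$ ($Q{\left(s,O \right)} = \left(-1\right) 28 = -28$)
$Q{\left(-42,15 \right)} - 37421 = -28 - 37421 = -37449$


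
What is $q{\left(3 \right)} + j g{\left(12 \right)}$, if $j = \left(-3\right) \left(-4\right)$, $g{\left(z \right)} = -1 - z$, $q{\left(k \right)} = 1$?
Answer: $-155$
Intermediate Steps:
$j = 12$
$q{\left(3 \right)} + j g{\left(12 \right)} = 1 + 12 \left(-1 - 12\right) = 1 + 12 \left(-13\right) = 1 - 156 = -155$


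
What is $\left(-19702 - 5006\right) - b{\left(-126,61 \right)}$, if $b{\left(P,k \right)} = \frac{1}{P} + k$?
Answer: $- \frac{3120893}{126} \approx -24769.0$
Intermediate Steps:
$b{\left(P,k \right)} = k + \frac{1}{P}$
$\left(-19702 - 5006\right) - b{\left(-126,61 \right)} = \left(-19702 - 5006\right) - \left(61 + \frac{1}{-126}\right) = -24708 - \left(61 - \frac{1}{126}\right) = -24708 - \frac{7685}{126} = - \frac{3120893}{126}$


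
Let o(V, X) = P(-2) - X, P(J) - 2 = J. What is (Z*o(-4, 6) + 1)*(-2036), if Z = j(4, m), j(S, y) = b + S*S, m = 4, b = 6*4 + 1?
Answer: 498820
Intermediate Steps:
P(J) = 2 + J
b = 25 (b = 24 + 1 = 25)
j(S, y) = 25 + S**2 (j(S, y) = 25 + S*S = 25 + S**2)
Z = 41 (Z = 25 + 4**2 = 25 + 16 = 41)
o(V, X) = -X (o(V, X) = (2 - 2) - X = 0 - X = -X)
(Z*o(-4, 6) + 1)*(-2036) = (41*(-1*6) + 1)*(-2036) = (41*(-6) + 1)*(-2036) = (-246 + 1)*(-2036) = -245*(-2036) = 498820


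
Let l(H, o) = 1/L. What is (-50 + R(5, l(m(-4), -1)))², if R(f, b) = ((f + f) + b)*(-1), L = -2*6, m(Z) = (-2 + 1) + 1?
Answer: 516961/144 ≈ 3590.0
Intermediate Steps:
m(Z) = 0 (m(Z) = -1 + 1 = 0)
L = -12
l(H, o) = -1/12 (l(H, o) = 1/(-12) = -1/12)
R(f, b) = -b - 2*f (R(f, b) = (2*f + b)*(-1) = (b + 2*f)*(-1) = -b - 2*f)
(-50 + R(5, l(m(-4), -1)))² = (-50 + (-1*(-1/12) - 2*5))² = (-50 + (1/12 - 10))² = (-50 - 119/12)² = (-719/12)² = 516961/144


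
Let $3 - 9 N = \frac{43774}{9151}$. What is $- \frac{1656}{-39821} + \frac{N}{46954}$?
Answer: $\frac{6403241990275}{153991171317006} \approx 0.041582$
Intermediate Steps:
$N = - \frac{16321}{82359}$ ($N = \frac{1}{3} - \frac{43774 \cdot \frac{1}{9151}}{9} = \frac{1}{3} - \frac{43774}{82359} = - \frac{16321}{82359} \approx -0.19817$)
$- \frac{1656}{-39821} + \frac{N}{46954} = - \frac{1656}{-39821} - \frac{16321}{82359 \cdot 46954} = \left(-1656\right) \left(- \frac{1}{39821}\right) - \frac{16321}{3867084486} = \frac{1656}{39821} - \frac{16321}{3867084486} = \frac{6403241990275}{153991171317006}$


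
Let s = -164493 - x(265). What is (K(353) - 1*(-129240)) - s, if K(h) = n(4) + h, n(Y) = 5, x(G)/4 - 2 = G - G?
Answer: 294099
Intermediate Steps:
x(G) = 8 (x(G) = 8 + 4*(G - G) = 8 + 4*0 = 8 + 0 = 8)
s = -164501 (s = -164493 - 1*8 = -164493 - 8 = -164501)
K(h) = 5 + h
(K(353) - 1*(-129240)) - s = ((5 + 353) - 1*(-129240)) - 1*(-164501) = (358 + 129240) + 164501 = 129598 + 164501 = 294099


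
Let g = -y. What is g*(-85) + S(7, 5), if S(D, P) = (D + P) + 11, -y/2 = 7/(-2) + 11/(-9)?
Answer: 7432/9 ≈ 825.78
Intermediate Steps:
y = 85/9 (y = -2*(7/(-2) + 11/(-9)) = -2*(7*(-1/2) + 11*(-1/9)) = -2*(-7/2 - 11/9) = -2*(-85/18) = 85/9 ≈ 9.4444)
S(D, P) = 11 + D + P
g = -85/9 (g = -1*85/9 = -85/9 ≈ -9.4444)
g*(-85) + S(7, 5) = -85/9*(-85) + (11 + 7 + 5) = 7225/9 + 23 = 7432/9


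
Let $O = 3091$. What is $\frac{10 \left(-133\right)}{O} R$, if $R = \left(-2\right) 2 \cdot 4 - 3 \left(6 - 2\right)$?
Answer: $\frac{37240}{3091} \approx 12.048$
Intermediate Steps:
$R = -28$ ($R = \left(-4\right) 4 - 12 = -16 - 12 = -28$)
$\frac{10 \left(-133\right)}{O} R = \frac{10 \left(-133\right)}{3091} \left(-28\right) = \left(-1330\right) \frac{1}{3091} \left(-28\right) = \left(- \frac{1330}{3091}\right) \left(-28\right) = \frac{37240}{3091}$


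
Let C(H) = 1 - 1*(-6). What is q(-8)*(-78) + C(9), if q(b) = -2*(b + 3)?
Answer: -773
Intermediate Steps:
C(H) = 7 (C(H) = 1 + 6 = 7)
q(b) = -6 - 2*b (q(b) = -2*(3 + b) = -6 - 2*b)
q(-8)*(-78) + C(9) = (-6 - 2*(-8))*(-78) + 7 = (-6 + 16)*(-78) + 7 = 10*(-78) + 7 = -780 + 7 = -773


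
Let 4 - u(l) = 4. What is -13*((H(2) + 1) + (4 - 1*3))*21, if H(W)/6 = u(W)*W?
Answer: -546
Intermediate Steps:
u(l) = 0 (u(l) = 4 - 1*4 = 4 - 4 = 0)
H(W) = 0 (H(W) = 6*(0*W) = 6*0 = 0)
-13*((H(2) + 1) + (4 - 1*3))*21 = -13*((0 + 1) + (4 - 1*3))*21 = -13*(1 + (4 - 3))*21 = -13*(1 + 1)*21 = -13*2*21 = -26*21 = -546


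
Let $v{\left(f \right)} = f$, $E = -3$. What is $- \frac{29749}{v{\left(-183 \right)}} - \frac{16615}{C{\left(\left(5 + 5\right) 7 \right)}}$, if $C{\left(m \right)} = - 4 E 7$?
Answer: $- \frac{60181}{1708} \approx -35.235$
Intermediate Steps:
$C{\left(m \right)} = 84$ ($C{\left(m \right)} = \left(-4\right) \left(-3\right) 7 = 12 \cdot 7 = 84$)
$- \frac{29749}{v{\left(-183 \right)}} - \frac{16615}{C{\left(\left(5 + 5\right) 7 \right)}} = - \frac{29749}{-183} - \frac{16615}{84} = \left(-29749\right) \left(- \frac{1}{183}\right) - \frac{16615}{84} = \frac{29749}{183} - \frac{16615}{84} = - \frac{60181}{1708}$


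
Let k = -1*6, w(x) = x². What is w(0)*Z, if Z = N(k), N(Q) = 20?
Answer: 0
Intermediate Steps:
k = -6
Z = 20
w(0)*Z = 0²*20 = 0*20 = 0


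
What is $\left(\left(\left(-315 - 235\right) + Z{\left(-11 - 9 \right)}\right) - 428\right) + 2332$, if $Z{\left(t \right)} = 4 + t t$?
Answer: $1758$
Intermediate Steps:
$Z{\left(t \right)} = 4 + t^{2}$
$\left(\left(\left(-315 - 235\right) + Z{\left(-11 - 9 \right)}\right) - 428\right) + 2332 = \left(\left(\left(-315 - 235\right) + \left(4 + \left(-11 - 9\right)^{2}\right)\right) - 428\right) + 2332 = \left(\left(-550 + \left(4 + \left(-11 - 9\right)^{2}\right)\right) - 428\right) + 2332 = \left(\left(-550 + \left(4 + \left(-20\right)^{2}\right)\right) - 428\right) + 2332 = \left(\left(-550 + \left(4 + 400\right)\right) - 428\right) + 2332 = \left(\left(-550 + 404\right) - 428\right) + 2332 = \left(-146 - 428\right) + 2332 = -574 + 2332 = 1758$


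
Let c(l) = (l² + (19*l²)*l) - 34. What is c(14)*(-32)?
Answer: -1673536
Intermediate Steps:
c(l) = -34 + l² + 19*l³ (c(l) = (l² + 19*l³) - 34 = -34 + l² + 19*l³)
c(14)*(-32) = (-34 + 14² + 19*14³)*(-32) = (-34 + 196 + 19*2744)*(-32) = (-34 + 196 + 52136)*(-32) = 52298*(-32) = -1673536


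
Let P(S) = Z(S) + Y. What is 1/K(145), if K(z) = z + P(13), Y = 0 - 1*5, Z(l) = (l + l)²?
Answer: 1/816 ≈ 0.0012255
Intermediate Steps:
Z(l) = 4*l² (Z(l) = (2*l)² = 4*l²)
Y = -5 (Y = 0 - 5 = -5)
P(S) = -5 + 4*S² (P(S) = 4*S² - 5 = -5 + 4*S²)
K(z) = 671 + z (K(z) = z + (-5 + 4*13²) = z + (-5 + 4*169) = z + (-5 + 676) = z + 671 = 671 + z)
1/K(145) = 1/(671 + 145) = 1/816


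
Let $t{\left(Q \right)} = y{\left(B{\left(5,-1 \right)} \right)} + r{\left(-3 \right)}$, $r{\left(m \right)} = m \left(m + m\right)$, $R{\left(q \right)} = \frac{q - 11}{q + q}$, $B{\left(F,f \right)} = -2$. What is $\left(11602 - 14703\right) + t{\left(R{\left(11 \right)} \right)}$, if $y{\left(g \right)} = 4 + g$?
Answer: $-3081$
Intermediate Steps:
$R{\left(q \right)} = \frac{-11 + q}{2 q}$
$r{\left(m \right)} = 2 m^{2}$ ($r{\left(m \right)} = m 2 m = 2 m^{2}$)
$t{\left(Q \right)} = 20$ ($t{\left(Q \right)} = \left(4 - 2\right) + 2 \left(-3\right)^{2} = 2 + 2 \cdot 9 = 2 + 18 = 20$)
$\left(11602 - 14703\right) + t{\left(R{\left(11 \right)} \right)} = \left(11602 - 14703\right) + 20 = -3101 + 20 = -3081$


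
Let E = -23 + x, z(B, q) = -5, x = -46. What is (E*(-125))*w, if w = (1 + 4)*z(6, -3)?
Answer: -215625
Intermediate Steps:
E = -69 (E = -23 - 46 = -69)
w = -25 (w = (1 + 4)*(-5) = 5*(-5) = -25)
(E*(-125))*w = -69*(-125)*(-25) = 8625*(-25) = -215625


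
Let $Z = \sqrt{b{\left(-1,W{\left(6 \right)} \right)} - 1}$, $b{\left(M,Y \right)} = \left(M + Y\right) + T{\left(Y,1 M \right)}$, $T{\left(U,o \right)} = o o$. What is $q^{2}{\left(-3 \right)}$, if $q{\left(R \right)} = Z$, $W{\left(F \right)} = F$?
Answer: $5$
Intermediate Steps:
$T{\left(U,o \right)} = o^{2}$
$b{\left(M,Y \right)} = M + Y + M^{2}$ ($b{\left(M,Y \right)} = \left(M + Y\right) + \left(1 M\right)^{2} = \left(M + Y\right) + M^{2} = M + Y + M^{2}$)
$Z = \sqrt{5}$ ($Z = \sqrt{\left(-1 + 6 + \left(-1\right)^{2}\right) - 1} = \sqrt{\left(-1 + 6 + 1\right) - 1} = \sqrt{6 - 1} = \sqrt{5} \approx 2.2361$)
$q{\left(R \right)} = \sqrt{5}$
$q^{2}{\left(-3 \right)} = \left(\sqrt{5}\right)^{2} = 5$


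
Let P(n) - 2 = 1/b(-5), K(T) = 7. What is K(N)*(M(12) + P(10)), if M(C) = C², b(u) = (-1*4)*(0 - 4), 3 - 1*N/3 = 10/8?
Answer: 16359/16 ≈ 1022.4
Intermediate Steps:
N = 21/4 (N = 9 - 30/8 = 9 - 3*5/4 = 9 - 15/4 = 21/4 ≈ 5.2500)
b(u) = 16 (b(u) = -4*(-4) = 16)
P(n) = 33/16 (P(n) = 2 + 1/16 = 33/16)
K(N)*(M(12) + P(10)) = 7*(12² + 33/16) = 7*(144 + 33/16) = 7*(2337/16) = 16359/16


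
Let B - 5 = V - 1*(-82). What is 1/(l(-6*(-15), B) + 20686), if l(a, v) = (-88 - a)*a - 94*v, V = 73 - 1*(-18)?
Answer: -1/12066 ≈ -8.2877e-5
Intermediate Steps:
V = 91 (V = 73 + 18 = 91)
B = 178 (B = 5 + (91 - 1*(-82)) = 5 + (91 + 82) = 5 + 173 = 178)
l(a, v) = -94*v + a*(-88 - a) (l(a, v) = a*(-88 - a) - 94*v = -94*v + a*(-88 - a))
1/(l(-6*(-15), B) + 20686) = 1/((-(-6*(-15))**2 - 94*178 - (-528)*(-15)) + 20686) = 1/((-1*90**2 - 16732 - 88*90) + 20686) = 1/((-1*8100 - 16732 - 7920) + 20686) = 1/((-8100 - 16732 - 7920) + 20686) = 1/(-32752 + 20686) = 1/(-12066) = -1/12066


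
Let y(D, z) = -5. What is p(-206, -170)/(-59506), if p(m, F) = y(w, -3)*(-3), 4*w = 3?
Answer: -15/59506 ≈ -0.00025208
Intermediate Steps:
w = 3/4 (w = (1/4)*3 = 3/4 ≈ 0.75000)
p(m, F) = 15 (p(m, F) = -5*(-3) = 15)
p(-206, -170)/(-59506) = 15/(-59506) = 15*(-1/59506) = -15/59506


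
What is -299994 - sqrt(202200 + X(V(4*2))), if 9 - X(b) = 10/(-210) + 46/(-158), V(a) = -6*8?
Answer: -299994 - sqrt(556536921087)/1659 ≈ -3.0044e+5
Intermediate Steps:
V(a) = -48 (V(a) = -1*48 = -48)
X(b) = 15493/1659 (X(b) = 9 - (10/(-210) + 46/(-158)) = 9 - (10*(-1/210) + 46*(-1/158)) = 9 - (-1/21 - 23/79) = 9 - 1*(-562/1659) = 9 + 562/1659 = 15493/1659)
-299994 - sqrt(202200 + X(V(4*2))) = -299994 - sqrt(202200 + 15493/1659) = -299994 - sqrt(335465293/1659) = -299994 - sqrt(556536921087)/1659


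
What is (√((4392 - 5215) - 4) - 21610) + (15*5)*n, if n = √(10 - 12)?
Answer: -21610 + I*√827 + 75*I*√2 ≈ -21610.0 + 134.82*I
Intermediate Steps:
n = I*√2 (n = √(-2) = I*√2 ≈ 1.4142*I)
(√((4392 - 5215) - 4) - 21610) + (15*5)*n = (√((4392 - 5215) - 4) - 21610) + (15*5)*(I*√2) = (√(-823 - 4) - 21610) + 75*(I*√2) = (√(-827) - 21610) + 75*I*√2 = (I*√827 - 21610) + 75*I*√2 = (-21610 + I*√827) + 75*I*√2 = -21610 + I*√827 + 75*I*√2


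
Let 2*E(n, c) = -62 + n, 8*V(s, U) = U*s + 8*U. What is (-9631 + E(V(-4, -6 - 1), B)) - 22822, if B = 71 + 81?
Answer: -129943/4 ≈ -32486.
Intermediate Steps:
V(s, U) = U + U*s/8 (V(s, U) = (U*s + 8*U)/8 = (8*U + U*s)/8 = U + U*s/8)
B = 152
E(n, c) = -31 + n/2 (E(n, c) = (-62 + n)/2 = -31 + n/2)
(-9631 + E(V(-4, -6 - 1), B)) - 22822 = (-9631 + (-31 + ((-6 - 1)*(8 - 4)/8)/2)) - 22822 = (-9631 + (-31 + ((⅛)*(-7)*4)/2)) - 22822 = (-9631 + (-31 + (½)*(-7/2))) - 22822 = (-9631 + (-31 - 7/4)) - 22822 = (-9631 - 131/4) - 22822 = -38655/4 - 22822 = -129943/4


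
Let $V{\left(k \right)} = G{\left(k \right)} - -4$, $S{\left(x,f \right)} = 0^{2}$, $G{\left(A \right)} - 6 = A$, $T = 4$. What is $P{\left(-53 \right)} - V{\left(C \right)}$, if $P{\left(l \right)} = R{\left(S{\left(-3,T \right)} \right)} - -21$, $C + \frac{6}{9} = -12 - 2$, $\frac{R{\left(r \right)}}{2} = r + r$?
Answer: $\frac{77}{3} \approx 25.667$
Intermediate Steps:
$G{\left(A \right)} = 6 + A$
$S{\left(x,f \right)} = 0$
$R{\left(r \right)} = 4 r$ ($R{\left(r \right)} = 2 \left(r + r\right) = 2 \cdot 2 r = 4 r$)
$C = - \frac{44}{3}$ ($C = - \frac{2}{3} - 14 = - \frac{44}{3} \approx -14.667$)
$P{\left(l \right)} = 21$ ($P{\left(l \right)} = 4 \cdot 0 - -21 = 0 + 21 = 21$)
$V{\left(k \right)} = 10 + k$ ($V{\left(k \right)} = \left(6 + k\right) - -4 = \left(6 + k\right) + 4 = 10 + k$)
$P{\left(-53 \right)} - V{\left(C \right)} = 21 - \left(10 - \frac{44}{3}\right) = 21 - - \frac{14}{3} = 21 + \frac{14}{3} = \frac{77}{3}$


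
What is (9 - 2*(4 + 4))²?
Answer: 49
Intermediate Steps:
(9 - 2*(4 + 4))² = (9 - 2*8)² = (9 - 16)² = (-7)² = 49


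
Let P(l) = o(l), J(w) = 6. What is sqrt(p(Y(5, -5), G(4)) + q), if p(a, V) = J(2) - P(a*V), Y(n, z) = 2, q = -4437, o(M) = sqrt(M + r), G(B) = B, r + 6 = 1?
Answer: sqrt(-4431 - sqrt(3)) ≈ 66.579*I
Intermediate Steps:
r = -5 (r = -6 + 1 = -5)
o(M) = sqrt(-5 + M) (o(M) = sqrt(M - 5) = sqrt(-5 + M))
P(l) = sqrt(-5 + l)
p(a, V) = 6 - sqrt(-5 + V*a) (p(a, V) = 6 - sqrt(-5 + a*V) = 6 - sqrt(-5 + V*a))
sqrt(p(Y(5, -5), G(4)) + q) = sqrt((6 - sqrt(-5 + 4*2)) - 4437) = sqrt((6 - sqrt(-5 + 8)) - 4437) = sqrt((6 - sqrt(3)) - 4437) = sqrt(-4431 - sqrt(3))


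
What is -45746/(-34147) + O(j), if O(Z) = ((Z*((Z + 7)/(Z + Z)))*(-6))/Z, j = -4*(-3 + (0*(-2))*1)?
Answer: -465809/136588 ≈ -3.4103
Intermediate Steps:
j = 12 (j = -4*(-3 + 0*1) = -4*(-3 + 0) = -4*(-3) = 12)
O(Z) = (-21 - 3*Z)/Z (O(Z) = ((Z*((7 + Z)/((2*Z))))*(-6))/Z = ((Z*((7 + Z)*(1/(2*Z))))*(-6))/Z = ((Z*((7 + Z)/(2*Z)))*(-6))/Z = ((7/2 + Z/2)*(-6))/Z = (-21 - 3*Z)/Z)
-45746/(-34147) + O(j) = -45746/(-34147) + (-3 - 21/12) = -45746*(-1/34147) + (-3 - 21*1/12) = 45746/34147 + (-3 - 7/4) = 45746/34147 - 19/4 = -465809/136588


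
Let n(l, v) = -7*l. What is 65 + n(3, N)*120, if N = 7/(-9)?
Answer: -2455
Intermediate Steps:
N = -7/9 (N = 7*(-1/9) = -7/9 ≈ -0.77778)
65 + n(3, N)*120 = 65 - 7*3*120 = 65 - 21*120 = 65 - 2520 = -2455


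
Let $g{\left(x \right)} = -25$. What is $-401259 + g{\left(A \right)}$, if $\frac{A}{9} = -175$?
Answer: $-401284$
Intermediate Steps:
$A = -1575$ ($A = 9 \left(-175\right) = -1575$)
$-401259 + g{\left(A \right)} = -401259 - 25 = -401284$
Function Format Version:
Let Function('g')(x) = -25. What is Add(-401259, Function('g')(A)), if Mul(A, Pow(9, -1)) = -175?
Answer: -401284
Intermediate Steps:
A = -1575 (A = Mul(9, -175) = -1575)
Add(-401259, Function('g')(A)) = Add(-401259, -25) = -401284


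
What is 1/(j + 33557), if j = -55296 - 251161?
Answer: -1/272900 ≈ -3.6643e-6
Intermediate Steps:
j = -306457
1/(j + 33557) = 1/(-306457 + 33557) = 1/(-272900) = -1/272900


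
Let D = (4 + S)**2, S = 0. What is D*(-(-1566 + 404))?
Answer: 18592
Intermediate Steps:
D = 16 (D = (4 + 0)**2 = 4**2 = 16)
D*(-(-1566 + 404)) = 16*(-(-1566 + 404)) = 16*(-1*(-1162)) = 16*1162 = 18592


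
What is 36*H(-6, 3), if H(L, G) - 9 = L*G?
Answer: -324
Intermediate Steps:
H(L, G) = 9 + G*L (H(L, G) = 9 + L*G = 9 + G*L)
36*H(-6, 3) = 36*(9 + 3*(-6)) = 36*(9 - 18) = 36*(-9) = -324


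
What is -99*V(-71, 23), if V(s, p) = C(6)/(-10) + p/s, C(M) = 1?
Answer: 29799/710 ≈ 41.970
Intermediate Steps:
V(s, p) = -⅒ + p/s (V(s, p) = 1/(-10) + p/s = 1*(-⅒) + p/s = -⅒ + p/s)
-99*V(-71, 23) = -99*(23 - ⅒*(-71))/(-71) = -(-99)*(23 + 71/10)/71 = -(-99)*301/(71*10) = -99*(-301/710) = 29799/710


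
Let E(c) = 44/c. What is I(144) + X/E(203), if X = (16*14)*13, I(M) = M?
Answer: 149368/11 ≈ 13579.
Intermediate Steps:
X = 2912 (X = 224*13 = 2912)
I(144) + X/E(203) = 144 + 2912/((44/203)) = 144 + 2912/((44*(1/203))) = 144 + 2912/(44/203) = 144 + 2912*(203/44) = 144 + 147784/11 = 149368/11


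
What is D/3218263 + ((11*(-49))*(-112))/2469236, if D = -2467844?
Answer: -19153925800/25800814471 ≈ -0.74238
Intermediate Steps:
D/3218263 + ((11*(-49))*(-112))/2469236 = -2467844/3218263 + ((11*(-49))*(-112))/2469236 = -2467844*1/3218263 - 539*(-112)*(1/2469236) = -2467844/3218263 + 60368*(1/2469236) = -2467844/3218263 + 196/8017 = -19153925800/25800814471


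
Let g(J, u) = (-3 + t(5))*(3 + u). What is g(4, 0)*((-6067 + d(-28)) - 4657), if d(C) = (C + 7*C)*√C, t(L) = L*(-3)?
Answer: 579096 + 24192*I*√7 ≈ 5.791e+5 + 64006.0*I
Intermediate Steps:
t(L) = -3*L
g(J, u) = -54 - 18*u (g(J, u) = (-3 - 3*5)*(3 + u) = (-3 - 15)*(3 + u) = -18*(3 + u) = -54 - 18*u)
d(C) = 8*C^(3/2) (d(C) = (8*C)*√C = 8*C^(3/2))
g(4, 0)*((-6067 + d(-28)) - 4657) = (-54 - 18*0)*((-6067 + 8*(-28)^(3/2)) - 4657) = (-54 + 0)*((-6067 + 8*(-56*I*√7)) - 4657) = -54*((-6067 - 448*I*√7) - 4657) = -54*(-10724 - 448*I*√7) = 579096 + 24192*I*√7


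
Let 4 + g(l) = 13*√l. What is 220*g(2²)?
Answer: 4840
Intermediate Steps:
g(l) = -4 + 13*√l
220*g(2²) = 220*(-4 + 13*√(2²)) = 220*(-4 + 13*√4) = 220*(-4 + 13*2) = 220*(-4 + 26) = 220*22 = 4840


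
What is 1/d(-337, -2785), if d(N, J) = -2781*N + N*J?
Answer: 1/1875742 ≈ 5.3312e-7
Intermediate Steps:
d(N, J) = -2781*N + J*N
1/d(-337, -2785) = 1/(-337*(-2781 - 2785)) = 1/(-337*(-5566)) = 1/1875742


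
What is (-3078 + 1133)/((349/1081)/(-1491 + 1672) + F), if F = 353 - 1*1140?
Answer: 380560645/153984858 ≈ 2.4714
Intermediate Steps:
F = -787 (F = 353 - 1140 = -787)
(-3078 + 1133)/((349/1081)/(-1491 + 1672) + F) = (-3078 + 1133)/((349/1081)/(-1491 + 1672) - 787) = -1945/((349*(1/1081))/181 - 787) = -1945/((349/1081)*(1/181) - 787) = -1945/(349/195661 - 787) = -1945/(-153984858/195661) = -1945*(-195661/153984858) = 380560645/153984858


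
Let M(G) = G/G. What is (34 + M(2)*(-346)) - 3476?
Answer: -3788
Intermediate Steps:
M(G) = 1
(34 + M(2)*(-346)) - 3476 = (34 + 1*(-346)) - 3476 = (34 - 346) - 3476 = -312 - 3476 = -3788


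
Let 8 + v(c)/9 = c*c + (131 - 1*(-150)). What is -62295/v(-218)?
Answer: -20765/143391 ≈ -0.14481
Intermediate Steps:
v(c) = 2457 + 9*c**2 (v(c) = -72 + 9*(c*c + (131 - 1*(-150))) = -72 + 9*(c**2 + (131 + 150)) = -72 + 9*(c**2 + 281) = -72 + 9*(281 + c**2) = -72 + (2529 + 9*c**2) = 2457 + 9*c**2)
-62295/v(-218) = -62295/(2457 + 9*(-218)**2) = -62295/(2457 + 9*47524) = -62295/(2457 + 427716) = -62295/430173 = -62295*1/430173 = -20765/143391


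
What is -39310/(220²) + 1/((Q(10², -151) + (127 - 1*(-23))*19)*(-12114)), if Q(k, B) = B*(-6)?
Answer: -11178826759/13763805660 ≈ -0.81219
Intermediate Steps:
Q(k, B) = -6*B
-39310/(220²) + 1/((Q(10², -151) + (127 - 1*(-23))*19)*(-12114)) = -39310/(220²) + 1/(-6*(-151) + (127 - 1*(-23))*19*(-12114)) = -39310/48400 - 1/12114/(906 + (127 + 23)*19) = -39310*1/48400 - 1/12114/(906 + 150*19) = -3931/4840 - 1/12114/(906 + 2850) = -3931/4840 - 1/12114/3756 = -3931/4840 + (1/3756)*(-1/12114) = -3931/4840 - 1/45500184 = -11178826759/13763805660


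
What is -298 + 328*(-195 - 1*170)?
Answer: -120018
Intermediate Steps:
-298 + 328*(-195 - 1*170) = -298 + 328*(-195 - 170) = -298 + 328*(-365) = -298 - 119720 = -120018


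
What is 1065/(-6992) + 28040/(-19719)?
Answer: -217056415/137875248 ≈ -1.5743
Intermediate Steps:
1065/(-6992) + 28040/(-19719) = 1065*(-1/6992) + 28040*(-1/19719) = -1065/6992 - 28040/19719 = -217056415/137875248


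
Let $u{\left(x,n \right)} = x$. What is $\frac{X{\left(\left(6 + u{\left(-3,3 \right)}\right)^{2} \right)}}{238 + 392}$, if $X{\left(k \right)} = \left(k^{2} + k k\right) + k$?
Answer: $\frac{19}{70} \approx 0.27143$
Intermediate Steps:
$X{\left(k \right)} = k + 2 k^{2}$ ($X{\left(k \right)} = \left(k^{2} + k^{2}\right) + k = 2 k^{2} + k = k + 2 k^{2}$)
$\frac{X{\left(\left(6 + u{\left(-3,3 \right)}\right)^{2} \right)}}{238 + 392} = \frac{\left(6 - 3\right)^{2} \left(1 + 2 \left(6 - 3\right)^{2}\right)}{238 + 392} = \frac{3^{2} \left(1 + 2 \cdot 3^{2}\right)}{630} = 9 \left(1 + 2 \cdot 9\right) \frac{1}{630} = 9 \left(1 + 18\right) \frac{1}{630} = 9 \cdot 19 \cdot \frac{1}{630} = 171 \cdot \frac{1}{630} = \frac{19}{70}$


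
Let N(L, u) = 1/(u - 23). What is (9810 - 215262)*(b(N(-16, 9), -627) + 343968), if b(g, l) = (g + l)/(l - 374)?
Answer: -38090613767562/539 ≈ -7.0669e+10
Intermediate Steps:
N(L, u) = 1/(-23 + u)
b(g, l) = (g + l)/(-374 + l)
(9810 - 215262)*(b(N(-16, 9), -627) + 343968) = (9810 - 215262)*((1/(-23 + 9) - 627)/(-374 - 627) + 343968) = -205452*((1/(-14) - 627)/(-1001) + 343968) = -205452*(-(-1/14 - 627)/1001 + 343968) = -205452*(-1/1001*(-8779/14) + 343968) = -205452*(8779/14014 + 343968) = -205452*4820376331/14014 = -38090613767562/539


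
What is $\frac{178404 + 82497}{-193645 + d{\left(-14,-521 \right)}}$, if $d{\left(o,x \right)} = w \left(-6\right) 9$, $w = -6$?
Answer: $- \frac{260901}{193321} \approx -1.3496$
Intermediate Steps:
$d{\left(o,x \right)} = 324$ ($d{\left(o,x \right)} = \left(-6\right) \left(-6\right) 9 = 36 \cdot 9 = 324$)
$\frac{178404 + 82497}{-193645 + d{\left(-14,-521 \right)}} = \frac{178404 + 82497}{-193645 + 324} = \frac{260901}{-193321} = 260901 \left(- \frac{1}{193321}\right) = - \frac{260901}{193321}$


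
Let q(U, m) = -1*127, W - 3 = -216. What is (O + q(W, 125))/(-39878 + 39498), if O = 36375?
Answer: -9062/95 ≈ -95.390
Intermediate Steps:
W = -213 (W = 3 - 216 = -213)
q(U, m) = -127
(O + q(W, 125))/(-39878 + 39498) = (36375 - 127)/(-39878 + 39498) = 36248/(-380) = 36248*(-1/380) = -9062/95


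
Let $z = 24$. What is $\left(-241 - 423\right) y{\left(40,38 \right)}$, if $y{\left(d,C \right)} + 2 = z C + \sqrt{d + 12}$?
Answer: $-604240 - 1328 \sqrt{13} \approx -6.0903 \cdot 10^{5}$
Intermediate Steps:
$y{\left(d,C \right)} = -2 + \sqrt{12 + d} + 24 C$ ($y{\left(d,C \right)} = -2 + \left(24 C + \sqrt{d + 12}\right) = -2 + \left(24 C + \sqrt{12 + d}\right) = -2 + \left(\sqrt{12 + d} + 24 C\right) = -2 + \sqrt{12 + d} + 24 C$)
$\left(-241 - 423\right) y{\left(40,38 \right)} = \left(-241 - 423\right) \left(-2 + \sqrt{12 + 40} + 24 \cdot 38\right) = - 664 \left(-2 + \sqrt{52} + 912\right) = - 664 \left(-2 + 2 \sqrt{13} + 912\right) = - 664 \left(910 + 2 \sqrt{13}\right) = -604240 - 1328 \sqrt{13}$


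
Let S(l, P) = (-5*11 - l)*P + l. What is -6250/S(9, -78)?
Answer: -6250/5001 ≈ -1.2498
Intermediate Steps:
S(l, P) = l + P*(-55 - l) (S(l, P) = (-55 - l)*P + l = P*(-55 - l) + l = l + P*(-55 - l))
-6250/S(9, -78) = -6250/(9 - 55*(-78) - 1*(-78)*9) = -6250/(9 + 4290 + 702) = -6250/5001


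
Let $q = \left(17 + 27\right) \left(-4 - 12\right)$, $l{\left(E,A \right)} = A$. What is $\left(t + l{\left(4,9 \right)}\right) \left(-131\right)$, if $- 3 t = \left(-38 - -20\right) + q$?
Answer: $- \frac{98119}{3} \approx -32706.0$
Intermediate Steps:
$q = -704$ ($q = 44 \left(-16\right) = -704$)
$t = \frac{722}{3}$ ($t = - \frac{\left(-38 - -20\right) - 704}{3} = - \frac{\left(-38 + 20\right) - 704}{3} = - \frac{-18 - 704}{3} = \left(- \frac{1}{3}\right) \left(-722\right) = \frac{722}{3} \approx 240.67$)
$\left(t + l{\left(4,9 \right)}\right) \left(-131\right) = \left(\frac{722}{3} + 9\right) \left(-131\right) = \frac{749}{3} \left(-131\right) = - \frac{98119}{3}$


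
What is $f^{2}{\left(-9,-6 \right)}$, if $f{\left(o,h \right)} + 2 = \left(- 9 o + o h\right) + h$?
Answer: $16129$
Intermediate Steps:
$f{\left(o,h \right)} = -2 + h - 9 o + h o$ ($f{\left(o,h \right)} = -2 + \left(\left(- 9 o + o h\right) + h\right) = -2 + \left(\left(- 9 o + h o\right) + h\right) = -2 + \left(h - 9 o + h o\right) = -2 + h - 9 o + h o$)
$f^{2}{\left(-9,-6 \right)} = \left(-2 - 6 - -81 - -54\right)^{2} = \left(-2 - 6 + 81 + 54\right)^{2} = 127^{2} = 16129$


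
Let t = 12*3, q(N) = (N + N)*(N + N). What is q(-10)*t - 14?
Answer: 14386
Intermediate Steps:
q(N) = 4*N**2 (q(N) = (2*N)*(2*N) = 4*N**2)
t = 36
q(-10)*t - 14 = (4*(-10)**2)*36 - 14 = (4*100)*36 - 14 = 400*36 - 14 = 14400 - 14 = 14386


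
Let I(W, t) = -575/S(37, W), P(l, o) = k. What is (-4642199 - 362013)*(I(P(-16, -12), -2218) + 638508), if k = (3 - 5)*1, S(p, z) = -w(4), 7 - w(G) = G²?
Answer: -28754187139364/9 ≈ -3.1949e+12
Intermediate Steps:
w(G) = 7 - G²
S(p, z) = 9 (S(p, z) = -(7 - 1*4²) = -(7 - 1*16) = -(7 - 16) = -1*(-9) = 9)
k = -2 (k = -2*1 = -2)
P(l, o) = -2
I(W, t) = -575/9
(-4642199 - 362013)*(I(P(-16, -12), -2218) + 638508) = (-4642199 - 362013)*(-575/9 + 638508) = -5004212*5745997/9 = -28754187139364/9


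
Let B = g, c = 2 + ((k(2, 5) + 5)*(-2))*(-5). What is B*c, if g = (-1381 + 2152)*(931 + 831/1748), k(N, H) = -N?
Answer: 10042854792/437 ≈ 2.2981e+7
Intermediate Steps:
c = 32 (c = 2 + ((-1*2 + 5)*(-2))*(-5) = 2 + ((-2 + 5)*(-2))*(-5) = 2 + (3*(-2))*(-5) = 2 - 6*(-5) = 2 + 30 = 32)
g = 1255356849/1748 (g = 771*(931 + 831*(1/1748)) = 771*(931 + 831/1748) = 771*(1628219/1748) = 1255356849/1748 ≈ 7.1817e+5)
B = 1255356849/1748 ≈ 7.1817e+5
B*c = (1255356849/1748)*32 = 10042854792/437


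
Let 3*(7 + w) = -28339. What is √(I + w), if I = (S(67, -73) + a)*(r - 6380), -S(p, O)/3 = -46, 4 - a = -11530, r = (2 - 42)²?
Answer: 2*I*√125553630/3 ≈ 7470.0*I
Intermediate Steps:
r = 1600 (r = (-40)² = 1600)
w = -28360/3 (w = -7 + (⅓)*(-28339) = -7 - 28339/3 = -28360/3 ≈ -9453.3)
a = 11534 (a = 4 - 1*(-11530) = 4 + 11530 = 11534)
S(p, O) = 138 (S(p, O) = -3*(-46) = 138)
I = -55792160 (I = (138 + 11534)*(1600 - 6380) = 11672*(-4780) = -55792160)
√(I + w) = √(-55792160 - 28360/3) = √(-167404840/3) = 2*I*√125553630/3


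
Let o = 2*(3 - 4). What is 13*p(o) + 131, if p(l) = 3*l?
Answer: 53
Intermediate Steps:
o = -2 (o = 2*(-1) = -2)
13*p(o) + 131 = 13*(3*(-2)) + 131 = 13*(-6) + 131 = -78 + 131 = 53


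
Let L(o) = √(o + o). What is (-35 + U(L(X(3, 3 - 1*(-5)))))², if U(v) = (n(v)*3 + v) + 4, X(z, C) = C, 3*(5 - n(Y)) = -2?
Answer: 100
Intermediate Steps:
n(Y) = 17/3 (n(Y) = 5 - ⅓*(-2) = 5 + ⅔ = 17/3)
L(o) = √2*√o (L(o) = √(2*o) = √2*√o)
U(v) = 21 + v (U(v) = ((17/3)*3 + v) + 4 = (17 + v) + 4 = 21 + v)
(-35 + U(L(X(3, 3 - 1*(-5)))))² = (-35 + (21 + √2*√(3 - 1*(-5))))² = (-35 + (21 + √2*√(3 + 5)))² = (-35 + (21 + √2*√8))² = (-35 + (21 + √2*(2*√2)))² = (-35 + (21 + 4))² = (-35 + 25)² = (-10)² = 100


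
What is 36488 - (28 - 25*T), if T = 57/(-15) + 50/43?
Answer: 1564945/43 ≈ 36394.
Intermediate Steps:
T = -567/215 (T = 57*(-1/15) + 50*(1/43) = -19/5 + 50/43 = -567/215 ≈ -2.6372)
36488 - (28 - 25*T) = 36488 - (28 - 25*(-567/215)) = 36488 - (28 + 2835/43) = 36488 - 1*4039/43 = 36488 - 4039/43 = 1564945/43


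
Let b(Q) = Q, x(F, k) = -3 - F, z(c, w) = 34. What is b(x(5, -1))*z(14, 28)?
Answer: -272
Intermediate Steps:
b(x(5, -1))*z(14, 28) = (-3 - 1*5)*34 = (-3 - 5)*34 = -8*34 = -272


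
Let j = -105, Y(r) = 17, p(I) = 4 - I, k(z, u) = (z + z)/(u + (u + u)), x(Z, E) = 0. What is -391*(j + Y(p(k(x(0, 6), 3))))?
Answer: 34408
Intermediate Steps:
k(z, u) = 2*z/(3*u) (k(z, u) = (2*z)/(u + 2*u) = (2*z)/((3*u)) = (2*z)*(1/(3*u)) = 2*z/(3*u))
-391*(j + Y(p(k(x(0, 6), 3)))) = -391*(-105 + 17) = -391*(-88) = 34408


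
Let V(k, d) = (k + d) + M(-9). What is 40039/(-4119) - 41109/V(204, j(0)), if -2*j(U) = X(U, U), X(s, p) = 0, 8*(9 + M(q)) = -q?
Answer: -472481653/2154237 ≈ -219.33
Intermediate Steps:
M(q) = -9 - q/8 (M(q) = -9 + (-q)/8 = -9 - q/8)
j(U) = 0 (j(U) = -½*0 = 0)
V(k, d) = -63/8 + d + k (V(k, d) = (k + d) + (-9 - ⅛*(-9)) = (d + k) + (-9 + 9/8) = (d + k) - 63/8 = -63/8 + d + k)
40039/(-4119) - 41109/V(204, j(0)) = 40039/(-4119) - 41109/(-63/8 + 0 + 204) = 40039*(-1/4119) - 41109/1569/8 = -40039/4119 - 41109*8/1569 = -40039/4119 - 109624/523 = -472481653/2154237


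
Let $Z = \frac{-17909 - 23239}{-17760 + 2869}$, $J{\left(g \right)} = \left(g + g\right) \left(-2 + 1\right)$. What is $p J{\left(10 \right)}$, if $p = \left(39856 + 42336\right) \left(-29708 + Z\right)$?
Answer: $\frac{727137303411200}{14891} \approx 4.8831 \cdot 10^{10}$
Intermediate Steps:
$J{\left(g \right)} = - 2 g$ ($J{\left(g \right)} = 2 g \left(-1\right) = - 2 g$)
$Z = \frac{41148}{14891}$ ($Z = - \frac{41148}{-14891} = \left(-41148\right) \left(- \frac{1}{14891}\right) = \frac{41148}{14891} \approx 2.7633$)
$p = - \frac{36356865170560}{14891}$ ($p = \left(39856 + 42336\right) \left(-29708 + \frac{41148}{14891}\right) = 82192 \left(- \frac{442340680}{14891}\right) = - \frac{36356865170560}{14891} \approx -2.4415 \cdot 10^{9}$)
$p J{\left(10 \right)} = - \frac{36356865170560 \left(\left(-2\right) 10\right)}{14891} = \left(- \frac{36356865170560}{14891}\right) \left(-20\right) = \frac{727137303411200}{14891}$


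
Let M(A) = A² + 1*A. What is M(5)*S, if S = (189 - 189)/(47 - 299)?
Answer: 0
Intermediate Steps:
M(A) = A + A² (M(A) = A² + A = A + A²)
S = 0 (S = 0/(-252) = 0*(-1/252) = 0)
M(5)*S = (5*(1 + 5))*0 = (5*6)*0 = 30*0 = 0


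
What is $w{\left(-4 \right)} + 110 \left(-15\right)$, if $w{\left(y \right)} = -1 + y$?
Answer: $-1655$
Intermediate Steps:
$w{\left(-4 \right)} + 110 \left(-15\right) = \left(-1 - 4\right) + 110 \left(-15\right) = -5 - 1650 = -1655$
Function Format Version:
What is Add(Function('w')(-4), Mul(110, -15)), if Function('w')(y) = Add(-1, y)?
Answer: -1655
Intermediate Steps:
Add(Function('w')(-4), Mul(110, -15)) = Add(Add(-1, -4), Mul(110, -15)) = Add(-5, -1650) = -1655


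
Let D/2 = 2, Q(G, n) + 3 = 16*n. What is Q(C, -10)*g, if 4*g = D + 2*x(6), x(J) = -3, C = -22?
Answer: 163/2 ≈ 81.500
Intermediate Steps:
Q(G, n) = -3 + 16*n
D = 4 (D = 2*2 = 4)
g = -½ (g = (4 + 2*(-3))/4 = (4 - 6)/4 = (¼)*(-2) = -½ ≈ -0.50000)
Q(C, -10)*g = (-3 + 16*(-10))*(-½) = (-3 - 160)*(-½) = -163*(-½) = 163/2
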